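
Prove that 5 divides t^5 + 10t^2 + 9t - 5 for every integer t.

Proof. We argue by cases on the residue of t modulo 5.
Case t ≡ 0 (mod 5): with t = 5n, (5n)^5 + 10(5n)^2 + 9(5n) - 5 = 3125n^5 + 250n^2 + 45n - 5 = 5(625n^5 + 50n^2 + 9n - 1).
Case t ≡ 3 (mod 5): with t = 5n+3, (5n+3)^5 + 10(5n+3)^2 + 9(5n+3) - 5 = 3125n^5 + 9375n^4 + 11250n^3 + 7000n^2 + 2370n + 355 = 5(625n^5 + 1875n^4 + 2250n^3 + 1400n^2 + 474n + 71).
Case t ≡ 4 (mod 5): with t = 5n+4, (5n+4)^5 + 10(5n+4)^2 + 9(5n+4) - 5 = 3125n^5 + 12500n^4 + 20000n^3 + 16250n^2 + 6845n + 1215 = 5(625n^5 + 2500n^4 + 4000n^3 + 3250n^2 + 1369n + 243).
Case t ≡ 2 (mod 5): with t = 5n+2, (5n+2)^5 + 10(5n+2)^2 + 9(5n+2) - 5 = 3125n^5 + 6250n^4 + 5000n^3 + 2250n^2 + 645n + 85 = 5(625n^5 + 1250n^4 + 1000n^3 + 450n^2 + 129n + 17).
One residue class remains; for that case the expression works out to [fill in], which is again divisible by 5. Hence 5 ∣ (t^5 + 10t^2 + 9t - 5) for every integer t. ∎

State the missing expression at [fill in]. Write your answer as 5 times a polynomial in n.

5(625n^5 + 625n^4 + 250n^3 + 100n^2 + 34n + 3)

Only t ≡ 1 (mod 5) is unaccounted for. Put t = 5n+1:
(5n+1)^5 + 10(5n+1)^2 + 9(5n+1) - 5 expands to 3125n^5 + 3125n^4 + 1250n^3 + 500n^2 + 170n + 15,
and factoring out 5 leaves 5(625n^5 + 625n^4 + 250n^3 + 100n^2 + 34n + 3).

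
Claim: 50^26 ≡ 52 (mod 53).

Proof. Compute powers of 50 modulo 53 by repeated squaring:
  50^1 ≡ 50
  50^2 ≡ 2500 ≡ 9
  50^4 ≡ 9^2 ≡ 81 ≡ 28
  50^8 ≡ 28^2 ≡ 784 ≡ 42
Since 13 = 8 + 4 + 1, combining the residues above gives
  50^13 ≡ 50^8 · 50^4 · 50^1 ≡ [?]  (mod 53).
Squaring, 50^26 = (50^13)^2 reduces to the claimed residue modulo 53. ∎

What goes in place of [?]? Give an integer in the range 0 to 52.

23

Multiply the listed residues: 42 · 28 · 50 = 1176 → 58800.
Reducing modulo 53: 58800 = 1109·53 + 23, so 50^13 ≡ 23.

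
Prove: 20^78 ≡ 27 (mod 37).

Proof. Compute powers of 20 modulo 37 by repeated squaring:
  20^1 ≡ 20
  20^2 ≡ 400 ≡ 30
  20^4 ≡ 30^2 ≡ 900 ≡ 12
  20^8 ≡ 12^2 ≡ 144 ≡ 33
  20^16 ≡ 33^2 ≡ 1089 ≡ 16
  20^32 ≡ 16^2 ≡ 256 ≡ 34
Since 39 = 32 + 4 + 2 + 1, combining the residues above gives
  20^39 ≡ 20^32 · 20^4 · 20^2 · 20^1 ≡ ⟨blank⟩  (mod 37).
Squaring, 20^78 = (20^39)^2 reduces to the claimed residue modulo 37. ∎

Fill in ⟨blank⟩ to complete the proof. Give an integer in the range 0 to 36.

8

Multiply the listed residues: 34 · 12 · 30 · 20 = 408 → 12240 → 244800.
Reducing modulo 37: 244800 = 6616·37 + 8, so 20^39 ≡ 8.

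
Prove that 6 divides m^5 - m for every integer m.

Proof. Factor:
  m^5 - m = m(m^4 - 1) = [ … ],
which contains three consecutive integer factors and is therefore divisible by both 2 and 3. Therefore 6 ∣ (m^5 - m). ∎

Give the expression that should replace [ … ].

(m - 1)m(m + 1)(m^2 + 1)

m^4 - 1 = (m^2 - 1)(m^2 + 1), and m^2 - 1 = (m-1)(m+1).
So m(m^4 - 1) = (m - 1)m(m + 1)(m^2 + 1).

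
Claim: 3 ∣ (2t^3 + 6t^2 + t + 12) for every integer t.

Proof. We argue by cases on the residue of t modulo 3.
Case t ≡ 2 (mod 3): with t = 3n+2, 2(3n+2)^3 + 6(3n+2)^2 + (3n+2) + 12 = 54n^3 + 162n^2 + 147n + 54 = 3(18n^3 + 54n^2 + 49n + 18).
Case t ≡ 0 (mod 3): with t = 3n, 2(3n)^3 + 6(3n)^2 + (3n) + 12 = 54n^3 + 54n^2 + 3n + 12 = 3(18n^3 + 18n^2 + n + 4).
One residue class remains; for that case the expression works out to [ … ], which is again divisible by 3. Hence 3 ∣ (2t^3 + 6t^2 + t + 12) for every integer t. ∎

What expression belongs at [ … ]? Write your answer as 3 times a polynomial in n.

3(18n^3 + 36n^2 + 19n + 7)

The residues treated are {2, 0}, so the missing case is t ≡ 1 (mod 3); write t = 3n+1.
Then 2(3n+1)^3 + 6(3n+1)^2 + (3n+1) + 12 = 54n^3 + 108n^2 + 57n + 21 = 3(18n^3 + 36n^2 + 19n + 7).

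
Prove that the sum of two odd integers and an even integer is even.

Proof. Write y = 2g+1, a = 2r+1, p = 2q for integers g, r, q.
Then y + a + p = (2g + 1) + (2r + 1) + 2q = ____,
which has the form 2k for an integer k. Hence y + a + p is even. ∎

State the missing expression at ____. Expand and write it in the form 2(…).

2(g + q + r + 1)

(2g + 1) + (2r + 1) + 2q = 2g + 2q + 2r + 2
= 2(g + q + r + 1).
Since g + q + r + 1 is an integer, the sum is of the form 2k for an integer k.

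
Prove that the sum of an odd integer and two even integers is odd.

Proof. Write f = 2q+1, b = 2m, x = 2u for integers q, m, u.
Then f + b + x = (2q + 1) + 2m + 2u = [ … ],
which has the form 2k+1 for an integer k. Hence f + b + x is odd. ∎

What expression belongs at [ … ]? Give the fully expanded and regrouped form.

2(m + q + u) + 1

Expanding: (2q + 1) + 2m + 2u = 2m + 2q + 2u + 1.
Every term except the constant is even, so this is 2(m + q + u) + 1,
and m + q + u ∈ ℤ gives the required form.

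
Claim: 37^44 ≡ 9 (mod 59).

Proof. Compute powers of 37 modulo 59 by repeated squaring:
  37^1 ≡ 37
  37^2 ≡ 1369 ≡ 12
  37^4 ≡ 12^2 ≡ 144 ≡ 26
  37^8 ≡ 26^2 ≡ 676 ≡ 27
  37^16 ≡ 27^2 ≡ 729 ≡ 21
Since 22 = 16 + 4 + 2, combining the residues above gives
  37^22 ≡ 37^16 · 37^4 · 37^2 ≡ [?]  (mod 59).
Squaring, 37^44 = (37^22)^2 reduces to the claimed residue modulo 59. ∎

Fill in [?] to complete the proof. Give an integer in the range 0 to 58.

3

37^16 · 37^4 · 37^2 ≡ 21 · 26 · 12 = 6552.
6552 mod 59 = 3, so 37^22 ≡ 3 (mod 59).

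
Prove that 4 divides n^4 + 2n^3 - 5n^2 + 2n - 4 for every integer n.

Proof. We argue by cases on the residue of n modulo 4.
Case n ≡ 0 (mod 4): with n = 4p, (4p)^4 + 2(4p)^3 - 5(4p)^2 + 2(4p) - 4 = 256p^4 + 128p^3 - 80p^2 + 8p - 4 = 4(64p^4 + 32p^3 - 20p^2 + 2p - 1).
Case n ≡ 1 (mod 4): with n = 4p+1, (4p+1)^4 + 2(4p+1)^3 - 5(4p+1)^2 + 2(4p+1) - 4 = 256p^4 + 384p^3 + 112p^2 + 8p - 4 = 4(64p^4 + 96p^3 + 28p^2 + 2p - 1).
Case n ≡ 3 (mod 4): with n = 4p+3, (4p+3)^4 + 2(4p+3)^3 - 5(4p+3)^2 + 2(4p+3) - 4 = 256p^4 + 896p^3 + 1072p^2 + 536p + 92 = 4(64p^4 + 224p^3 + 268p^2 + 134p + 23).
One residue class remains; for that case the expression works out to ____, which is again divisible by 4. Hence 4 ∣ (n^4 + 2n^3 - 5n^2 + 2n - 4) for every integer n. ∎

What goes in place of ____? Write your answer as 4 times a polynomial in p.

4(64p^4 + 160p^3 + 124p^2 + 38p + 3)

The residues treated are {0, 1, 3}, so the missing case is n ≡ 2 (mod 4); write n = 4p+2.
Then (4p+2)^4 + 2(4p+2)^3 - 5(4p+2)^2 + 2(4p+2) - 4 = 256p^4 + 640p^3 + 496p^2 + 152p + 12 = 4(64p^4 + 160p^3 + 124p^2 + 38p + 3).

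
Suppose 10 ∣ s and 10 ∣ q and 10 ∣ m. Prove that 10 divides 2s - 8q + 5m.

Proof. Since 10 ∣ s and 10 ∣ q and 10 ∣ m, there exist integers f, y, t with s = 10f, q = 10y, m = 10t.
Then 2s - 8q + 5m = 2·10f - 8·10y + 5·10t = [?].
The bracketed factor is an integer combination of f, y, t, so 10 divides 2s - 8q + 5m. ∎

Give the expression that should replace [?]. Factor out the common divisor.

Each term has a factor of 10: 2·10f - 8·10y + 5·10t = 10·(2f + 5t - 8y).
Since 2f + 5t - 8y is an integer, 10 ∣ (2s - 8q + 5m).

10(2f + 5t - 8y)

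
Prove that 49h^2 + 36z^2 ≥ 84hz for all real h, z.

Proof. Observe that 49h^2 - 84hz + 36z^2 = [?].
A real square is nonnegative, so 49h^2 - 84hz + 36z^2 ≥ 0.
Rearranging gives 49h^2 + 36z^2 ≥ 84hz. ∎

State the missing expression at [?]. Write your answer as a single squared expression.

49h^2 - 84hz + 36z^2 is a perfect-square trinomial: the outer terms are (7h)^2 and (6z)^2, and the cross term is -2·7h·6z.
So 49h^2 - 84hz + 36z^2 = (7h - 6z)^2 ≥ 0.

(7h - 6z)^2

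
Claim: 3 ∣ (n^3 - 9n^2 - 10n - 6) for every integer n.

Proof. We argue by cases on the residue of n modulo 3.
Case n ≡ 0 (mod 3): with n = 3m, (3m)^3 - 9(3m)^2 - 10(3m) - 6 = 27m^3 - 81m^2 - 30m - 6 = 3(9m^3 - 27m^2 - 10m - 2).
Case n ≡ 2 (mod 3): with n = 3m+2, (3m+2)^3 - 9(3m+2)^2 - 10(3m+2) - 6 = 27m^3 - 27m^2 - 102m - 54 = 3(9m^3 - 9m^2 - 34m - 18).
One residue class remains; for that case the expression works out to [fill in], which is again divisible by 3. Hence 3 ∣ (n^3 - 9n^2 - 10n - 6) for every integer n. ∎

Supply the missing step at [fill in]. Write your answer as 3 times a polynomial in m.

3(9m^3 - 18m^2 - 25m - 8)

Only n ≡ 1 (mod 3) is unaccounted for. Put n = 3m+1:
(3m+1)^3 - 9(3m+1)^2 - 10(3m+1) - 6 expands to 27m^3 - 54m^2 - 75m - 24,
and factoring out 3 leaves 3(9m^3 - 18m^2 - 25m - 8).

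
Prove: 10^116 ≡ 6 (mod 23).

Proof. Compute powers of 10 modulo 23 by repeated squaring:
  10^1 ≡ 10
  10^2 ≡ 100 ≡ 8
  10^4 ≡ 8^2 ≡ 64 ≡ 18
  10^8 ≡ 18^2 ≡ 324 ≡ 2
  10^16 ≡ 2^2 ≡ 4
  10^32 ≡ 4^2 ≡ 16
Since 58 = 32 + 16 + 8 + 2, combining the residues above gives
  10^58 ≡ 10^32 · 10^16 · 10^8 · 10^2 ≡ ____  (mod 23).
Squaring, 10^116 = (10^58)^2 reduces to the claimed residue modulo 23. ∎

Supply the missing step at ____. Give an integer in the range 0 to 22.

12

10^32 · 10^16 · 10^8 · 10^2 ≡ 16 · 4 · 2 · 8 = 1024.
1024 mod 23 = 12, so 10^58 ≡ 12 (mod 23).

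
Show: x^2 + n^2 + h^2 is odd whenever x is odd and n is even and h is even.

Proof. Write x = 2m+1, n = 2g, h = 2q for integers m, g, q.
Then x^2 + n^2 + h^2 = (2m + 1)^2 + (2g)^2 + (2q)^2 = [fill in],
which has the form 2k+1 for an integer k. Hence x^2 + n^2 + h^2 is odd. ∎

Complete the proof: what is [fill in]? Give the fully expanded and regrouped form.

Expanding: (2m + 1)^2 + (2g)^2 + (2q)^2 = 4g^2 + 4m^2 + 4m + 4q^2 + 1.
Every term except the constant is even, so this is 2(2g^2 + 2m^2 + 2m + 2q^2) + 1,
and 2g^2 + 2m^2 + 2m + 2q^2 ∈ ℤ gives the required form.

2(2g^2 + 2m^2 + 2m + 2q^2) + 1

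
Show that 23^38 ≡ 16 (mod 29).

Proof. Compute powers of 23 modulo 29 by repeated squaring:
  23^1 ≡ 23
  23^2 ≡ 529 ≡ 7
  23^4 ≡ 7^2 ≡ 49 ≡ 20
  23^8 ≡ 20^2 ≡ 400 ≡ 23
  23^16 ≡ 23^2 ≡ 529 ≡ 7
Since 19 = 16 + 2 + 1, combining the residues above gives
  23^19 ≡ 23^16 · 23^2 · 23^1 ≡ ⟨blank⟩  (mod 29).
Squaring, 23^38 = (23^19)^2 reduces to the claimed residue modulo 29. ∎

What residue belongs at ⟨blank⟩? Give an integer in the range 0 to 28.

25

Multiply the listed residues: 7 · 7 · 23 = 49 → 1127.
Reducing modulo 29: 1127 = 38·29 + 25, so 23^19 ≡ 25.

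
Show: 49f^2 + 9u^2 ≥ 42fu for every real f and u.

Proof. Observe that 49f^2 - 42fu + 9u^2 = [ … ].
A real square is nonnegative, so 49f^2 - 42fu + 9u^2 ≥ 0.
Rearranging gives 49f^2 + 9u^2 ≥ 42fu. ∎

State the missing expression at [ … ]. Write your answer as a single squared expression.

49f^2 - 42fu + 9u^2 is a perfect-square trinomial: the outer terms are (7f)^2 and (3u)^2, and the cross term is -2·7f·3u.
So 49f^2 - 42fu + 9u^2 = (7f - 3u)^2 ≥ 0.

(7f - 3u)^2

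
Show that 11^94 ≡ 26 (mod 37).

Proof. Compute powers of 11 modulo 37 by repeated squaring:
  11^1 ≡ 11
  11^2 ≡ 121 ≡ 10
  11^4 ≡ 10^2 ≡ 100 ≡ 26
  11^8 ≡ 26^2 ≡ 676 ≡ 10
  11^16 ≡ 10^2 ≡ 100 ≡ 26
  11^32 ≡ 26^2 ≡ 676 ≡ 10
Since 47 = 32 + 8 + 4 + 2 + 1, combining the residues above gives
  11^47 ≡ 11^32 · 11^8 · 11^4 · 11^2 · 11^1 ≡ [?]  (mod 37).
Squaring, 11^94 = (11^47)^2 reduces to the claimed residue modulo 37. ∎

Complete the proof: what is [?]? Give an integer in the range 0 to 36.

11^32 · 11^8 · 11^4 · 11^2 · 11^1 ≡ 10 · 10 · 26 · 10 · 11 = 286000.
286000 mod 37 = 27, so 11^47 ≡ 27 (mod 37).

27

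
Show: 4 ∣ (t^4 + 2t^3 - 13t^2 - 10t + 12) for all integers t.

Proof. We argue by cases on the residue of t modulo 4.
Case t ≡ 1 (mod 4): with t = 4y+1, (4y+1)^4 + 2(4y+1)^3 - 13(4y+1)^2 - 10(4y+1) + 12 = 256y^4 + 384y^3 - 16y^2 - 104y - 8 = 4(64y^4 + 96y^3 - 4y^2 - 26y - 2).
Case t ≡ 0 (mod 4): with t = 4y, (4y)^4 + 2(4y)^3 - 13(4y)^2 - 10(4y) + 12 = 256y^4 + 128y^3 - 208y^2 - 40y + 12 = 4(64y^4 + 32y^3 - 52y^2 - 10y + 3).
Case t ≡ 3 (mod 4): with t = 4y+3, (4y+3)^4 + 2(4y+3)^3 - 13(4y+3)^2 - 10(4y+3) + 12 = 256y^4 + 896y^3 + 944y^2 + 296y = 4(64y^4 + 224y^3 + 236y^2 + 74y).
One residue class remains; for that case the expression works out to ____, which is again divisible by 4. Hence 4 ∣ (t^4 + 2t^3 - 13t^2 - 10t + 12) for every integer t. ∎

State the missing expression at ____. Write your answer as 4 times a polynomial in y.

Only t ≡ 2 (mod 4) is unaccounted for. Put t = 4y+2:
(4y+2)^4 + 2(4y+2)^3 - 13(4y+2)^2 - 10(4y+2) + 12 expands to 256y^4 + 640y^3 + 368y^2 - 24y - 28,
and factoring out 4 leaves 4(64y^4 + 160y^3 + 92y^2 - 6y - 7).

4(64y^4 + 160y^3 + 92y^2 - 6y - 7)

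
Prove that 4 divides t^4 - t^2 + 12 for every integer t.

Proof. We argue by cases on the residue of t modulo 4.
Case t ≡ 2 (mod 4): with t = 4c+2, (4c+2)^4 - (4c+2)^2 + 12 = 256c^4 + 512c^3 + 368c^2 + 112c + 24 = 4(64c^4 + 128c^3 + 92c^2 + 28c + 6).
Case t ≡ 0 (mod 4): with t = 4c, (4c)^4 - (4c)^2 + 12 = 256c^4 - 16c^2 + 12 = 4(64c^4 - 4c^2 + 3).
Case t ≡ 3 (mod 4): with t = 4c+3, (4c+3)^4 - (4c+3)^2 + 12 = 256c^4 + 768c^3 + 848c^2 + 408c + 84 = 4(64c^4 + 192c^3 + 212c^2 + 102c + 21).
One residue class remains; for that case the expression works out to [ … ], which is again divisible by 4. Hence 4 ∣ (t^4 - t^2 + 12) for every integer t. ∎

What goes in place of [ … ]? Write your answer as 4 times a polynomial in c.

The residues treated are {2, 0, 3}, so the missing case is t ≡ 1 (mod 4); write t = 4c+1.
Then (4c+1)^4 - (4c+1)^2 + 12 = 256c^4 + 256c^3 + 80c^2 + 8c + 12 = 4(64c^4 + 64c^3 + 20c^2 + 2c + 3).

4(64c^4 + 64c^3 + 20c^2 + 2c + 3)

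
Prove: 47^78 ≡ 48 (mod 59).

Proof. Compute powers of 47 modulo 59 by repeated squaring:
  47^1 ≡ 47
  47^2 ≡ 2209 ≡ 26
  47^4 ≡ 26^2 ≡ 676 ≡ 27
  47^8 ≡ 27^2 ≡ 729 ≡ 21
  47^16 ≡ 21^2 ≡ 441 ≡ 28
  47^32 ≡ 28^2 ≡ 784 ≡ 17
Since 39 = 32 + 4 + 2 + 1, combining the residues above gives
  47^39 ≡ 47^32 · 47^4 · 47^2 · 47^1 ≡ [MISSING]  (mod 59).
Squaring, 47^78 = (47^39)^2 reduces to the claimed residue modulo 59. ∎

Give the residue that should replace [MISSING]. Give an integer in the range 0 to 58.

44

Multiply the listed residues: 17 · 27 · 26 · 47 = 459 → 11934 → 560898.
Reducing modulo 59: 560898 = 9506·59 + 44, so 47^39 ≡ 44.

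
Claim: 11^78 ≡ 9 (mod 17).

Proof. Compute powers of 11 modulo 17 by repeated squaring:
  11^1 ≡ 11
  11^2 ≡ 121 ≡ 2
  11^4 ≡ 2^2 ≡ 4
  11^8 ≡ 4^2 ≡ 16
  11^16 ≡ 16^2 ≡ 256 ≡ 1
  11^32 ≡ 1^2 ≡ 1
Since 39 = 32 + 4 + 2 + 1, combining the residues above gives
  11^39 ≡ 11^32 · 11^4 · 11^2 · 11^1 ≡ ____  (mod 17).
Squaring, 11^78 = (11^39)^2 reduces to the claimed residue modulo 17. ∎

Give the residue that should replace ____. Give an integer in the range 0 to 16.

3

Multiply the listed residues: 1 · 4 · 2 · 11 = 4 → 8 → 88.
Reducing modulo 17: 88 = 5·17 + 3, so 11^39 ≡ 3.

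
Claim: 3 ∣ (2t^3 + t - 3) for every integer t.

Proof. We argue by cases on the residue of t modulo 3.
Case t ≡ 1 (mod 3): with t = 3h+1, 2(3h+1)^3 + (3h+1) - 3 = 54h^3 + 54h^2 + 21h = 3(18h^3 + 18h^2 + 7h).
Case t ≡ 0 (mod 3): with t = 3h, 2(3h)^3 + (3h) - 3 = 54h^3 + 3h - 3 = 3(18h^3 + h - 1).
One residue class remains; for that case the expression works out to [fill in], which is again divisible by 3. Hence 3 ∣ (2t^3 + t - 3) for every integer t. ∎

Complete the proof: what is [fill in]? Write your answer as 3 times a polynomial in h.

Only t ≡ 2 (mod 3) is unaccounted for. Put t = 3h+2:
2(3h+2)^3 + (3h+2) - 3 expands to 54h^3 + 108h^2 + 75h + 15,
and factoring out 3 leaves 3(18h^3 + 36h^2 + 25h + 5).

3(18h^3 + 36h^2 + 25h + 5)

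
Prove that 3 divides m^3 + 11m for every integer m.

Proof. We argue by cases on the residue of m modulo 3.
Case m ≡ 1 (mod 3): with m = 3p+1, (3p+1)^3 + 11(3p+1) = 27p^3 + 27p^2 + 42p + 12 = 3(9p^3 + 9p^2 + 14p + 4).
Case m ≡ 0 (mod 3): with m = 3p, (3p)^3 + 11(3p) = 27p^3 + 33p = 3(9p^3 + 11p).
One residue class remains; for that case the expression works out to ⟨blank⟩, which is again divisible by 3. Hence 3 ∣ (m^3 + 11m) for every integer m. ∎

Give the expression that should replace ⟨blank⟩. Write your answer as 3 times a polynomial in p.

The residues treated are {1, 0}, so the missing case is m ≡ 2 (mod 3); write m = 3p+2.
Then (3p+2)^3 + 11(3p+2) = 27p^3 + 54p^2 + 69p + 30 = 3(9p^3 + 18p^2 + 23p + 10).

3(9p^3 + 18p^2 + 23p + 10)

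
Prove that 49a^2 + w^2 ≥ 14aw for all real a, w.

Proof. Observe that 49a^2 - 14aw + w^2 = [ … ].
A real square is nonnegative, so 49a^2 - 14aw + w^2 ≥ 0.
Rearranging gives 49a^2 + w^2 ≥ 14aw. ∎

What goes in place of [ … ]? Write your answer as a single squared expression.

(7a - w)^2

The leading and trailing coefficients are 7^2 and 1^2, and 14 = 2·7·1, so the trinomial is (7a - w)^2.
Hence 49a^2 - 14aw + w^2 ≥ 0.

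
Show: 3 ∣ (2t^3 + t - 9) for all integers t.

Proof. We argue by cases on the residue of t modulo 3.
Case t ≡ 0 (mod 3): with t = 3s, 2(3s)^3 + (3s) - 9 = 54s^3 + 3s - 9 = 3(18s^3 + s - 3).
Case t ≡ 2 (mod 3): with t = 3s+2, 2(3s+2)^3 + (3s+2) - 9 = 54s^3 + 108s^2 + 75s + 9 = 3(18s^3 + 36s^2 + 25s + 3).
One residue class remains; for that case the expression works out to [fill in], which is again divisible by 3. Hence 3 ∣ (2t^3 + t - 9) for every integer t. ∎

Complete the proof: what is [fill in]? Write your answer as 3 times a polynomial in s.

Only t ≡ 1 (mod 3) is unaccounted for. Put t = 3s+1:
2(3s+1)^3 + (3s+1) - 9 expands to 54s^3 + 54s^2 + 21s - 6,
and factoring out 3 leaves 3(18s^3 + 18s^2 + 7s - 2).

3(18s^3 + 18s^2 + 7s - 2)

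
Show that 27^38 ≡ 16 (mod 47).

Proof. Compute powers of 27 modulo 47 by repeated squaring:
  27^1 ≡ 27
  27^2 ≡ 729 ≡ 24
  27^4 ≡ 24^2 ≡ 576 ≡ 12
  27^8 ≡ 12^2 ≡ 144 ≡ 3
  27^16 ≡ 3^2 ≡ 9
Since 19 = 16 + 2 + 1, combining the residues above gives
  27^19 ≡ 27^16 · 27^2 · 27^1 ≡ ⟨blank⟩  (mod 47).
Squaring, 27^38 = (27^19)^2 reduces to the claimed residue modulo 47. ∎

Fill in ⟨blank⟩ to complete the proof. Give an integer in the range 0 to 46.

4

Multiply the listed residues: 9 · 24 · 27 = 216 → 5832.
Reducing modulo 47: 5832 = 124·47 + 4, so 27^19 ≡ 4.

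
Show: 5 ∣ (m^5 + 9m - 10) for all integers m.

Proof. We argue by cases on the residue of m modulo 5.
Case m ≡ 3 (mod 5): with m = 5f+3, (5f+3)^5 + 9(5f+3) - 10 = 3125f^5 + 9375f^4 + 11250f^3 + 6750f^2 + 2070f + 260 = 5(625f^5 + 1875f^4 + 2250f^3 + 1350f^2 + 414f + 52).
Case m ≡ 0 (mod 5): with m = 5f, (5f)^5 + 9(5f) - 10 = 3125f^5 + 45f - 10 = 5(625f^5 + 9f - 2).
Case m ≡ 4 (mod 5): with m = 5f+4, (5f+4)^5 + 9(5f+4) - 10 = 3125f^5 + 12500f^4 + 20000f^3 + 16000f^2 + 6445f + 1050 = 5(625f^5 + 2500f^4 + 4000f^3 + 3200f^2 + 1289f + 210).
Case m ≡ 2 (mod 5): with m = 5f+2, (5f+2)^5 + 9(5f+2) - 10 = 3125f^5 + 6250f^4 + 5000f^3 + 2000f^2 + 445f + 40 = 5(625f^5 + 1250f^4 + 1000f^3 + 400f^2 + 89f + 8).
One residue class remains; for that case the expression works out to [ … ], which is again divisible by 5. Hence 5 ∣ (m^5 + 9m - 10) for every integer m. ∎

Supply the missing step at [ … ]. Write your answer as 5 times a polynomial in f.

5(625f^5 + 625f^4 + 250f^3 + 50f^2 + 14f)

The residues treated are {3, 0, 4, 2}, so the missing case is m ≡ 1 (mod 5); write m = 5f+1.
Then (5f+1)^5 + 9(5f+1) - 10 = 3125f^5 + 3125f^4 + 1250f^3 + 250f^2 + 70f = 5(625f^5 + 625f^4 + 250f^3 + 50f^2 + 14f).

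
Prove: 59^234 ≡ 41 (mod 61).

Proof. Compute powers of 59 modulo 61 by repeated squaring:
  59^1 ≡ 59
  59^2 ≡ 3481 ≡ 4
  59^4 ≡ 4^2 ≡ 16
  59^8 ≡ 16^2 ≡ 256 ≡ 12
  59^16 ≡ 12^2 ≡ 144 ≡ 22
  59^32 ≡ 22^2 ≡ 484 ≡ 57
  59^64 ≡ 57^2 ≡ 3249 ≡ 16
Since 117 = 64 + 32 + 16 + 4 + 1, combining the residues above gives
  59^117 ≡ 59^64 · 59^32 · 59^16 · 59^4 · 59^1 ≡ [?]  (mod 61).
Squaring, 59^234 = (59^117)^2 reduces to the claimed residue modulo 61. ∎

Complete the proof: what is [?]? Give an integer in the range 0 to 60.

Multiply the listed residues: 16 · 57 · 22 · 16 · 59 = 912 → 20064 → 321024 → 18940416.
Reducing modulo 61: 18940416 = 310498·61 + 38, so 59^117 ≡ 38.

38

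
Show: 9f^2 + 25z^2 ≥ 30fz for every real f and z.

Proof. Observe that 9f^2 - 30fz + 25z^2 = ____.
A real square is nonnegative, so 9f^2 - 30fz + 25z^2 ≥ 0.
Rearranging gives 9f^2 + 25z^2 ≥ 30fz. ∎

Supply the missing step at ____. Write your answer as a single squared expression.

(3f - 5z)^2

9f^2 - 30fz + 25z^2 is a perfect-square trinomial: the outer terms are (3f)^2 and (5z)^2, and the cross term is -2·3f·5z.
So 9f^2 - 30fz + 25z^2 = (3f - 5z)^2 ≥ 0.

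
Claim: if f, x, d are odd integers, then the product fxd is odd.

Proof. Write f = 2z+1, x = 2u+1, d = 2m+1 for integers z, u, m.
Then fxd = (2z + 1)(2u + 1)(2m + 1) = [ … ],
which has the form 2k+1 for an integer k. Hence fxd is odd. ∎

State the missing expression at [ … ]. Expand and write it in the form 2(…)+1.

2(4muz + 2mu + 2mz + m + 2uz + u + z) + 1

(2z + 1)(2u + 1)(2m + 1) = 8muz + 4mu + 4mz + 2m + 4uz + 2u + 2z + 1
= 2(4muz + 2mu + 2mz + m + 2uz + u + z) + 1.
Since 4muz + 2mu + 2mz + m + 2uz + u + z is an integer, the product is of the form 2k+1 for an integer k.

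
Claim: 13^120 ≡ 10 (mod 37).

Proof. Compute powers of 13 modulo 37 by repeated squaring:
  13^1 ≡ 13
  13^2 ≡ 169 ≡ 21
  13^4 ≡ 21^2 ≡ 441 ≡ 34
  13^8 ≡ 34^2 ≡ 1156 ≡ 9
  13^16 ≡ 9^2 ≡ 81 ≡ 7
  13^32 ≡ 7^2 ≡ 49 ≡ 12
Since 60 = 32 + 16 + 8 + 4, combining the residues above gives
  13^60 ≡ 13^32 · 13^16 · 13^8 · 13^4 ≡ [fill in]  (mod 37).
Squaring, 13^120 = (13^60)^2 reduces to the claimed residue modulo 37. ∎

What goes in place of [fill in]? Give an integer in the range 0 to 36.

26

13^32 · 13^16 · 13^8 · 13^4 ≡ 12 · 7 · 9 · 34 = 25704.
25704 mod 37 = 26, so 13^60 ≡ 26 (mod 37).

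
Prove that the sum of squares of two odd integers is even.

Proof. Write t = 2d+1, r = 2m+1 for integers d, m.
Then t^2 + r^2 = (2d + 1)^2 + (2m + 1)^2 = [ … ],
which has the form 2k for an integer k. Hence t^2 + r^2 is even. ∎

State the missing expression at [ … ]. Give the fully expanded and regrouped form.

(2d + 1)^2 + (2m + 1)^2 = 4d^2 + 4d + 4m^2 + 4m + 2
= 2(2d^2 + 2d + 2m^2 + 2m + 1).
Since 2d^2 + 2d + 2m^2 + 2m + 1 is an integer, the sum of squares is of the form 2k for an integer k.

2(2d^2 + 2d + 2m^2 + 2m + 1)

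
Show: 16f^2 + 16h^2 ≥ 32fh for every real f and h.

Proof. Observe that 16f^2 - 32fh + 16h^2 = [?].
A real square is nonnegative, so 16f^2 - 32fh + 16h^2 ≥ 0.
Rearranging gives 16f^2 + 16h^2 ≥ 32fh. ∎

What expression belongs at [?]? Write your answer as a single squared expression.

16f^2 - 32fh + 16h^2 is a perfect-square trinomial: the outer terms are (4f)^2 and (4h)^2, and the cross term is -2·4f·4h.
So 16f^2 - 32fh + 16h^2 = (4f - 4h)^2 ≥ 0.

(4f - 4h)^2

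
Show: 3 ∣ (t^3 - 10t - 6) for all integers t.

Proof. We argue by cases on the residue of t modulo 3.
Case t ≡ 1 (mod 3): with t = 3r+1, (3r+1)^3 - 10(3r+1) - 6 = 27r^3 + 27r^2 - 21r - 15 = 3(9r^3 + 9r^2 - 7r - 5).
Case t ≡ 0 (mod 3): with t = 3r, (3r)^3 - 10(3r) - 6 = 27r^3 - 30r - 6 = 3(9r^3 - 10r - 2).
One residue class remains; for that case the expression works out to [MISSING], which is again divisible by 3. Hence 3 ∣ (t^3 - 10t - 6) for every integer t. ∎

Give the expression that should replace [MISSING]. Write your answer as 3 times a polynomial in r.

The residues treated are {1, 0}, so the missing case is t ≡ 2 (mod 3); write t = 3r+2.
Then (3r+2)^3 - 10(3r+2) - 6 = 27r^3 + 54r^2 + 6r - 18 = 3(9r^3 + 18r^2 + 2r - 6).

3(9r^3 + 18r^2 + 2r - 6)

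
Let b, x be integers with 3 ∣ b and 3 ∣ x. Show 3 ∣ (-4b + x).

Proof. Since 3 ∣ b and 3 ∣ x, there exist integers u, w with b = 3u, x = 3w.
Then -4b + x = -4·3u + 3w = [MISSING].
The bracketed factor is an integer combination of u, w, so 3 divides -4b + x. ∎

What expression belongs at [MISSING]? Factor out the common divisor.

Pull the common 3 out of every term: -4·3u + 3w = 3(-4u + w).
-4u + w is an integer, which exhibits the divisibility.

3(-4u + w)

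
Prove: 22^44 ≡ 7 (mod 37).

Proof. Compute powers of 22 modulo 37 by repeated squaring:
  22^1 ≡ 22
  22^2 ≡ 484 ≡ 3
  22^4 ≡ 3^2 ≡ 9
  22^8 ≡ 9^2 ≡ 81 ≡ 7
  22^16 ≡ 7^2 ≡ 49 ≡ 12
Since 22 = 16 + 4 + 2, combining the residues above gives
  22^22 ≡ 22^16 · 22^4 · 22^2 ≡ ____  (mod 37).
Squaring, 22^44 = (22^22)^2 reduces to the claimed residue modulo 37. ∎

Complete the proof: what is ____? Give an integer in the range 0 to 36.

28

Multiply the listed residues: 12 · 9 · 3 = 108 → 324.
Reducing modulo 37: 324 = 8·37 + 28, so 22^22 ≡ 28.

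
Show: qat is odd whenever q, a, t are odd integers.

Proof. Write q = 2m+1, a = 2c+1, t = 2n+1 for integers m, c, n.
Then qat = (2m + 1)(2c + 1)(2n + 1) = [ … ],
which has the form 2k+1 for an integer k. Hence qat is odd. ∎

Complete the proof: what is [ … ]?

Expanding: (2m + 1)(2c + 1)(2n + 1) = 8cmn + 4cm + 4cn + 2c + 4mn + 2m + 2n + 1.
Every term except the constant is even, so this is 2(4cmn + 2cm + 2cn + c + 2mn + m + n) + 1,
and 4cmn + 2cm + 2cn + c + 2mn + m + n ∈ ℤ gives the required form.

2(4cmn + 2cm + 2cn + c + 2mn + m + n) + 1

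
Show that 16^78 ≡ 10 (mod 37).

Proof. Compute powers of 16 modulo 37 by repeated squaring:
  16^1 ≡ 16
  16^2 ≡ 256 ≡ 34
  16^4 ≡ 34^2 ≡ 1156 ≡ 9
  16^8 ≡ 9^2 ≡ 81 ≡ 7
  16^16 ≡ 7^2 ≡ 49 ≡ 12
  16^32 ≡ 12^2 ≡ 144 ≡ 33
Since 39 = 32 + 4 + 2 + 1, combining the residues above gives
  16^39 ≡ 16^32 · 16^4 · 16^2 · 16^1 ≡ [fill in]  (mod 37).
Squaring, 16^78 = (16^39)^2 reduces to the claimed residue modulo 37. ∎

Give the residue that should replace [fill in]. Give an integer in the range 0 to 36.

16^32 · 16^4 · 16^2 · 16^1 ≡ 33 · 9 · 34 · 16 = 161568.
161568 mod 37 = 26, so 16^39 ≡ 26 (mod 37).

26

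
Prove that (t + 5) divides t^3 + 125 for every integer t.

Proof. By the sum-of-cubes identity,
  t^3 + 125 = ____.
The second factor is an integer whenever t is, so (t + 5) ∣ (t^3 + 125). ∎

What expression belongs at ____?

Polynomial division of t^3 + 125 by t + 5 leaves remainder 0 and quotient t^2 - 5t + 25.
Hence t^3 + 125 = (t + 5)(t^2 - 5t + 25).

(t + 5)(t^2 - 5t + 25)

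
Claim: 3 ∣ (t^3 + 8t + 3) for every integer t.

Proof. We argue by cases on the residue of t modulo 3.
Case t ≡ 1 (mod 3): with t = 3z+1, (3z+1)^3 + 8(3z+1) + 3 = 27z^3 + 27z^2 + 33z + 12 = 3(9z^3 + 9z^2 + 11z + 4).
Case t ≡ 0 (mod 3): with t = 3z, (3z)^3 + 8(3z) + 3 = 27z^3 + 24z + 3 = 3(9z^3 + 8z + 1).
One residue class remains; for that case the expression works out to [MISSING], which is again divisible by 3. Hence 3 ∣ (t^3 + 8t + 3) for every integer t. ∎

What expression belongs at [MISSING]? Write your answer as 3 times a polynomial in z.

3(9z^3 + 18z^2 + 20z + 9)

The residues treated are {1, 0}, so the missing case is t ≡ 2 (mod 3); write t = 3z+2.
Then (3z+2)^3 + 8(3z+2) + 3 = 27z^3 + 54z^2 + 60z + 27 = 3(9z^3 + 18z^2 + 20z + 9).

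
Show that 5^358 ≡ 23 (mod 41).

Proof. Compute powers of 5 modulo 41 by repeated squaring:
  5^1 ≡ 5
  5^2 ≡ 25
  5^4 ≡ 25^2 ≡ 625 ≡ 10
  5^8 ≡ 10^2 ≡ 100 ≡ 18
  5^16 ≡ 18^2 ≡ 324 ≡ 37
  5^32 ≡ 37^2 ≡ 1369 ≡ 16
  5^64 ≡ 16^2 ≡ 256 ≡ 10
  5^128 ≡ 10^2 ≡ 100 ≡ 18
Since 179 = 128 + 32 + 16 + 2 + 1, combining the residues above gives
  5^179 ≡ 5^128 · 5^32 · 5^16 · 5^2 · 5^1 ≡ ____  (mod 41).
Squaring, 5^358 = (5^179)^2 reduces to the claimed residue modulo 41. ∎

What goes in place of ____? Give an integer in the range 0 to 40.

Multiply the listed residues: 18 · 16 · 37 · 25 · 5 = 288 → 10656 → 266400 → 1332000.
Reducing modulo 41: 1332000 = 32487·41 + 33, so 5^179 ≡ 33.

33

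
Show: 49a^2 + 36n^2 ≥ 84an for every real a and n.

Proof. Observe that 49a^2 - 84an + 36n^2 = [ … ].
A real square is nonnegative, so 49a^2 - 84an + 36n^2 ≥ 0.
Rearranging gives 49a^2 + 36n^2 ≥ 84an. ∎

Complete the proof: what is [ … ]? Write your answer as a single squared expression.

(7a - 6n)^2

49a^2 - 84an + 36n^2 is a perfect-square trinomial: the outer terms are (7a)^2 and (6n)^2, and the cross term is -2·7a·6n.
So 49a^2 - 84an + 36n^2 = (7a - 6n)^2 ≥ 0.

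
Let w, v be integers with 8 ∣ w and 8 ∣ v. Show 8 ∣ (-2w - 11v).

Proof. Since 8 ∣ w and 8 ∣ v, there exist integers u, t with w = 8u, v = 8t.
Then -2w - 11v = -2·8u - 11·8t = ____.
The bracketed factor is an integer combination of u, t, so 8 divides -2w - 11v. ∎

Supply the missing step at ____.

8(-11t - 2u)

Each term has a factor of 8: -2·8u - 11·8t = 8·(-11t - 2u).
Since -11t - 2u is an integer, 8 ∣ (-2w - 11v).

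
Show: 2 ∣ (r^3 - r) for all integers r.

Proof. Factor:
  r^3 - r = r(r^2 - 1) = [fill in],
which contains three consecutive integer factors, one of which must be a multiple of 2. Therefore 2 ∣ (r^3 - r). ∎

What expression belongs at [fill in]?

(r - 1)r(r + 1)

r(r^2 - 1) = r(r - 1)(r + 1) = (r - 1)r(r + 1).
These three factors are consecutive integers, so their product is divisible by 2.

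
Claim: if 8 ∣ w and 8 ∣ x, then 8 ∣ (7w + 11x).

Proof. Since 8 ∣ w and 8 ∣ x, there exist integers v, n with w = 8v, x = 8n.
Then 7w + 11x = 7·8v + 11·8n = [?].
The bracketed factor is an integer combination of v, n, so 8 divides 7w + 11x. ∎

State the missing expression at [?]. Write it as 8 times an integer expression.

8(11n + 7v)

Pull the common 8 out of every term: 7·8v + 11·8n = 8(11n + 7v).
11n + 7v is an integer, which exhibits the divisibility.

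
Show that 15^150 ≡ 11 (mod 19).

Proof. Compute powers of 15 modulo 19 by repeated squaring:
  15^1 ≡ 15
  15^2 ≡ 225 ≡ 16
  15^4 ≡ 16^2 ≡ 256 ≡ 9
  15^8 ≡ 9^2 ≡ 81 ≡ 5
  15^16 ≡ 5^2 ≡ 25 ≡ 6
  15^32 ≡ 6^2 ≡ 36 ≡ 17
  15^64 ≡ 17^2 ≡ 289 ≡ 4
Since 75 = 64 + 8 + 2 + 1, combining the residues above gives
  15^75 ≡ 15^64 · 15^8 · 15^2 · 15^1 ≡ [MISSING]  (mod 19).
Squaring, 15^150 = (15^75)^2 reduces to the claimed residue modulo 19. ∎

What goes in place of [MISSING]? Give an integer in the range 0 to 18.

12

Multiply the listed residues: 4 · 5 · 16 · 15 = 20 → 320 → 4800.
Reducing modulo 19: 4800 = 252·19 + 12, so 15^75 ≡ 12.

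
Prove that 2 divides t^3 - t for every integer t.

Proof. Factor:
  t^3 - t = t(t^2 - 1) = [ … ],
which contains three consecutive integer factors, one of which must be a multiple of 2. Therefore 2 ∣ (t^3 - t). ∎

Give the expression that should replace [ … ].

t(t^2 - 1) = t(t - 1)(t + 1) = (t - 1)t(t + 1).
These three factors are consecutive integers, so their product is divisible by 2.

(t - 1)t(t + 1)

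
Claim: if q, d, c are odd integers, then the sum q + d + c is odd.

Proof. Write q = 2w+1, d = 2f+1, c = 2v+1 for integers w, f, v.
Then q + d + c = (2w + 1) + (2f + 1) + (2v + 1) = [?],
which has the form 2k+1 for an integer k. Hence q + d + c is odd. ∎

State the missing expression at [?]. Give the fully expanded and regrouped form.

2(f + v + w + 1) + 1

(2w + 1) + (2f + 1) + (2v + 1) = 2f + 2v + 2w + 3
= 2(f + v + w + 1) + 1.
Since f + v + w + 1 is an integer, the sum is of the form 2k+1 for an integer k.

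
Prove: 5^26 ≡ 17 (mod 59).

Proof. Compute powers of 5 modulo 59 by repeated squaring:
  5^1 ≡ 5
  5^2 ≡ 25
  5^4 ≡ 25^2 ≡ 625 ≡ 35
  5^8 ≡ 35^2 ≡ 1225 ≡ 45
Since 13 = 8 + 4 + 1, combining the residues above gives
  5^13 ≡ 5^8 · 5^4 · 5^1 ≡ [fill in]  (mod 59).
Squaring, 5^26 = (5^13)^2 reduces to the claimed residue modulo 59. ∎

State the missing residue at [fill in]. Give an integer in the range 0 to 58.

28

Multiply the listed residues: 45 · 35 · 5 = 1575 → 7875.
Reducing modulo 59: 7875 = 133·59 + 28, so 5^13 ≡ 28.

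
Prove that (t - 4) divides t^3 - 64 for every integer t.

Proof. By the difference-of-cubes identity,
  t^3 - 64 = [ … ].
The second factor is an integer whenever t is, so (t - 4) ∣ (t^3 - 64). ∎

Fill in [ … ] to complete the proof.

a^3 - b^3 = (a - b)(a^2 + ab + b^2). With a = t, b = 4:
t^3 - 64 = (t - 4)(t^2 + 4t + 16).

(t - 4)(t^2 + 4t + 16)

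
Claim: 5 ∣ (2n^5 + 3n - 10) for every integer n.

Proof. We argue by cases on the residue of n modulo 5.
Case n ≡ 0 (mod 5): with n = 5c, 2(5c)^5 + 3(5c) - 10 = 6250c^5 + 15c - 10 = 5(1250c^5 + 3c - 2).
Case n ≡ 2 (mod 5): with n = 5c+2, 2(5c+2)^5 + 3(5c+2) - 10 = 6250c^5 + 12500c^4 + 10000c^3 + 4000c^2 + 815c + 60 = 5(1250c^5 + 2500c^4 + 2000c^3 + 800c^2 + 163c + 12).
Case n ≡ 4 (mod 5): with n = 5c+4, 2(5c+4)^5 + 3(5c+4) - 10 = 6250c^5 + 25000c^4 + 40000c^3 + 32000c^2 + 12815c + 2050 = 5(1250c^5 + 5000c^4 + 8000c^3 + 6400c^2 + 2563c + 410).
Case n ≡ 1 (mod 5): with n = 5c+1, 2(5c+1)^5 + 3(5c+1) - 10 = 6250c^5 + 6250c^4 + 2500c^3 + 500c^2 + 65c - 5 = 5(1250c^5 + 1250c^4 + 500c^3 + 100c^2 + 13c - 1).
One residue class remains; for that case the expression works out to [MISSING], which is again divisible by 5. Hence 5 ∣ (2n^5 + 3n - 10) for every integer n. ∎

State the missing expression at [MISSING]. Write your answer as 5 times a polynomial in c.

5(1250c^5 + 3750c^4 + 4500c^3 + 2700c^2 + 813c + 97)

The residues treated are {0, 2, 4, 1}, so the missing case is n ≡ 3 (mod 5); write n = 5c+3.
Then 2(5c+3)^5 + 3(5c+3) - 10 = 6250c^5 + 18750c^4 + 22500c^3 + 13500c^2 + 4065c + 485 = 5(1250c^5 + 3750c^4 + 4500c^3 + 2700c^2 + 813c + 97).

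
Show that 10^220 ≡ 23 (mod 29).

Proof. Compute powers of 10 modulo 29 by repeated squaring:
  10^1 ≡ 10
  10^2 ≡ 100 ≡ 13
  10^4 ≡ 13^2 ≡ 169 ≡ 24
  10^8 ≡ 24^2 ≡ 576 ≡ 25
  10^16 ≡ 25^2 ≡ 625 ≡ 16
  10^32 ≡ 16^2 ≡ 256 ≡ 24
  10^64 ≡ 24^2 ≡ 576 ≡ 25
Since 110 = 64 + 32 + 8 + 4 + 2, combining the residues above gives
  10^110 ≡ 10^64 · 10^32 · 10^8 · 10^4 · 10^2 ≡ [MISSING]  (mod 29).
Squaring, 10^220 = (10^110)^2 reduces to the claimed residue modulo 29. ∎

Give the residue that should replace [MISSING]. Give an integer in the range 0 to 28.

Multiply the listed residues: 25 · 24 · 25 · 24 · 13 = 600 → 15000 → 360000 → 4680000.
Reducing modulo 29: 4680000 = 161379·29 + 9, so 10^110 ≡ 9.

9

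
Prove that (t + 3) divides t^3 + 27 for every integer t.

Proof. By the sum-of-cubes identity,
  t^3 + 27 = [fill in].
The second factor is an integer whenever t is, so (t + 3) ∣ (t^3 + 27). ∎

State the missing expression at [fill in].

Polynomial division of t^3 + 27 by t + 3 leaves remainder 0 and quotient t^2 - 3t + 9.
Hence t^3 + 27 = (t + 3)(t^2 - 3t + 9).

(t + 3)(t^2 - 3t + 9)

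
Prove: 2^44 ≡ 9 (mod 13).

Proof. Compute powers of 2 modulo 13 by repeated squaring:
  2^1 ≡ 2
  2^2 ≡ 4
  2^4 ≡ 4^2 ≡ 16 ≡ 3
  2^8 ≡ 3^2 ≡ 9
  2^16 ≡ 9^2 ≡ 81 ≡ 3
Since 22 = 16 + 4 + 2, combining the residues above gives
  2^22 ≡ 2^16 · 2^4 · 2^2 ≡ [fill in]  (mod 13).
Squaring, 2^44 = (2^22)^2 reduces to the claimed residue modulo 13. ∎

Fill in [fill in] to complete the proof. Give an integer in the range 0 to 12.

10

Multiply the listed residues: 3 · 3 · 4 = 9 → 36.
Reducing modulo 13: 36 = 2·13 + 10, so 2^22 ≡ 10.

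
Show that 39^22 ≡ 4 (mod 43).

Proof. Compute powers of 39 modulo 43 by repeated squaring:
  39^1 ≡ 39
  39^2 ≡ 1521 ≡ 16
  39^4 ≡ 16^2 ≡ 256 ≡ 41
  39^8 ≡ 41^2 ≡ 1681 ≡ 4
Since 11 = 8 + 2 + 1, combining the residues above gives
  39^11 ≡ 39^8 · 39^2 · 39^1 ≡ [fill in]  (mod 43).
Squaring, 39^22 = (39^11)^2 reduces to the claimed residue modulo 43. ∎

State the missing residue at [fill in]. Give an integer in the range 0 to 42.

2

39^8 · 39^2 · 39^1 ≡ 4 · 16 · 39 = 2496.
2496 mod 43 = 2, so 39^11 ≡ 2 (mod 43).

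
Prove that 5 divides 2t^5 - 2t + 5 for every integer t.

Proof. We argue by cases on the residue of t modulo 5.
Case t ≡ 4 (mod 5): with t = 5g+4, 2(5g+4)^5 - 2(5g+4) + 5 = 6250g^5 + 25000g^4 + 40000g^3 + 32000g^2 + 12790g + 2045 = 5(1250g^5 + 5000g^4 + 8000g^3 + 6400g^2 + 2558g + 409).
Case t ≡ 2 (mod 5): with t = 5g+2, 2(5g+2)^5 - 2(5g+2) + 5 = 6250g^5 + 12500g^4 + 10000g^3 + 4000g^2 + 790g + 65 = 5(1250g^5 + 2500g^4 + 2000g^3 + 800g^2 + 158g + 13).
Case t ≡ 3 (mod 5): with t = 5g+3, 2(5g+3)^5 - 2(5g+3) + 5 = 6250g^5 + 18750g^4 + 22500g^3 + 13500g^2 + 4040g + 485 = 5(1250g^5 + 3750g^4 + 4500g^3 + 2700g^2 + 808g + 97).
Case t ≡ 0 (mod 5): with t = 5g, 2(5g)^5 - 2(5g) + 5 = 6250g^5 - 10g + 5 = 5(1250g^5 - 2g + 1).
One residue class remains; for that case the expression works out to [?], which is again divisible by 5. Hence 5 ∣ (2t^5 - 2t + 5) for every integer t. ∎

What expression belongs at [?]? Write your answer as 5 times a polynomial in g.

5(1250g^5 + 1250g^4 + 500g^3 + 100g^2 + 8g + 1)

The residues treated are {4, 2, 3, 0}, so the missing case is t ≡ 1 (mod 5); write t = 5g+1.
Then 2(5g+1)^5 - 2(5g+1) + 5 = 6250g^5 + 6250g^4 + 2500g^3 + 500g^2 + 40g + 5 = 5(1250g^5 + 1250g^4 + 500g^3 + 100g^2 + 8g + 1).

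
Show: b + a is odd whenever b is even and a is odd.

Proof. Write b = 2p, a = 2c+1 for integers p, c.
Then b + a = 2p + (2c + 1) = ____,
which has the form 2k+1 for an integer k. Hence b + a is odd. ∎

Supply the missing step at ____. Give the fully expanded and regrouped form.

Expanding: 2p + (2c + 1) = 2c + 2p + 1.
Every term except the constant is even, so this is 2(c + p) + 1,
and c + p ∈ ℤ gives the required form.

2(c + p) + 1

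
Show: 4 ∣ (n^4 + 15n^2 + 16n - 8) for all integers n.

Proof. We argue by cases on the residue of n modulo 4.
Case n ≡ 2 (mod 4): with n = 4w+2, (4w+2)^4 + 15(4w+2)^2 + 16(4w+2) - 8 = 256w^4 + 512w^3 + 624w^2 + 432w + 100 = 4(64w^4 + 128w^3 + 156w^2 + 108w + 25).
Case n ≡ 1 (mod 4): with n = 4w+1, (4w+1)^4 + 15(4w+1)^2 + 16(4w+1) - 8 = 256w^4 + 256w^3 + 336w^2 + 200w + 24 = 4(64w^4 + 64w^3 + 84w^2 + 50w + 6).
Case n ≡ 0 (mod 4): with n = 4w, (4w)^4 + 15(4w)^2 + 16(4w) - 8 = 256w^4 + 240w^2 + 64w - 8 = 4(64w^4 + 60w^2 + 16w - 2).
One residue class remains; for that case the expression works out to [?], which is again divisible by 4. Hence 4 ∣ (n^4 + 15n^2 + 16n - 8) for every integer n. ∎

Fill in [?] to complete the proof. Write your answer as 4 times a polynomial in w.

Only n ≡ 3 (mod 4) is unaccounted for. Put n = 4w+3:
(4w+3)^4 + 15(4w+3)^2 + 16(4w+3) - 8 expands to 256w^4 + 768w^3 + 1104w^2 + 856w + 256,
and factoring out 4 leaves 4(64w^4 + 192w^3 + 276w^2 + 214w + 64).

4(64w^4 + 192w^3 + 276w^2 + 214w + 64)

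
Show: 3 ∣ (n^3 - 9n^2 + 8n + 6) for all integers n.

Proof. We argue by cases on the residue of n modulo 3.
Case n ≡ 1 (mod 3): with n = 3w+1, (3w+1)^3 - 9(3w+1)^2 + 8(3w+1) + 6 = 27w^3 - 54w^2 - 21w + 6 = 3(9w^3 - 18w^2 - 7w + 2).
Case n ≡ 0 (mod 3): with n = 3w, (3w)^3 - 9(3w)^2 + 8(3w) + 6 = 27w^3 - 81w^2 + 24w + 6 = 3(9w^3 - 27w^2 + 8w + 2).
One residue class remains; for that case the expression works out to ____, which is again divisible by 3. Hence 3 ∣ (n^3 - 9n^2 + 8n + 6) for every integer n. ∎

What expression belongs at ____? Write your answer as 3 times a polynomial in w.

Only n ≡ 2 (mod 3) is unaccounted for. Put n = 3w+2:
(3w+2)^3 - 9(3w+2)^2 + 8(3w+2) + 6 expands to 27w^3 - 27w^2 - 48w - 6,
and factoring out 3 leaves 3(9w^3 - 9w^2 - 16w - 2).

3(9w^3 - 9w^2 - 16w - 2)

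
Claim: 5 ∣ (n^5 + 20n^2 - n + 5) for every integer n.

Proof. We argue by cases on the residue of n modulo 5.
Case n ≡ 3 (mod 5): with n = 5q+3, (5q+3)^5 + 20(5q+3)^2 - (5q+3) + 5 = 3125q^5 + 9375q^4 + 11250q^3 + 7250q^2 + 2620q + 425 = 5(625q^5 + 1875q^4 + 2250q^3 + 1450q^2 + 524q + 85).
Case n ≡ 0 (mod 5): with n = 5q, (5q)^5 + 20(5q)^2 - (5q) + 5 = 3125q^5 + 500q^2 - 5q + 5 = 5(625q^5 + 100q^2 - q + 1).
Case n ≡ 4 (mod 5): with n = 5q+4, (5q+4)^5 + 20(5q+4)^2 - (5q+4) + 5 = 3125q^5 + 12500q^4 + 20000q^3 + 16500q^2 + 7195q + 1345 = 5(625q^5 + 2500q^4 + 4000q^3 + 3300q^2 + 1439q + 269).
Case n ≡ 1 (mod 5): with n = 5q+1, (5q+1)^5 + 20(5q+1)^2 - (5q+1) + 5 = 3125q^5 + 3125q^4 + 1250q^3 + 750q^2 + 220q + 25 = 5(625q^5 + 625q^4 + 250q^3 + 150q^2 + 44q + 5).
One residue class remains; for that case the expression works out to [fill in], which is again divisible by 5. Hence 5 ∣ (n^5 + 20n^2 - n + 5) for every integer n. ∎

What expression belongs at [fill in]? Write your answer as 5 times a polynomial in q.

5(625q^5 + 1250q^4 + 1000q^3 + 500q^2 + 159q + 23)

The residues treated are {3, 0, 4, 1}, so the missing case is n ≡ 2 (mod 5); write n = 5q+2.
Then (5q+2)^5 + 20(5q+2)^2 - (5q+2) + 5 = 3125q^5 + 6250q^4 + 5000q^3 + 2500q^2 + 795q + 115 = 5(625q^5 + 1250q^4 + 1000q^3 + 500q^2 + 159q + 23).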